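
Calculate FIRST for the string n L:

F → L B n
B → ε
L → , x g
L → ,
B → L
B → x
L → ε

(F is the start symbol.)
{ 'n' }

To compute FIRST(n L), process the symbols left to right:
Symbol n is a terminal. Add 'n' and stop.
FIRST(n L) = { 'n' }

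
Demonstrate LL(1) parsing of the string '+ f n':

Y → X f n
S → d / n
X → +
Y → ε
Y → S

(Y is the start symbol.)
LL(1) parsing maintains a stack (initially the start symbol over $) and the input. At each step: if the stack top is a terminal, match it against the current input token; if it is a non-terminal N, replace it with the RHS of M[N, lookahead] (the unique production whose predict set contains the lookahead).

Stack is shown with the top on the left.

Stack    Input    Action
------------------------
Y $      + f n $  output Y → X f n
X f n $  + f n $  output X → +
+ f n $  + f n $  match '+'
f n $    f n $    match 'f'
n $      n $      match 'n'
$        $        accept

The string is accepted.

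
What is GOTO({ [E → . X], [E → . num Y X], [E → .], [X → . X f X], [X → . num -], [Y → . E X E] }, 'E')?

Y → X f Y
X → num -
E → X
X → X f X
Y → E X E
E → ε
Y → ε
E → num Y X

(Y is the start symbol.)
GOTO(I, 'E') = CLOSURE({ [A → αX.β] : [A → α.Xβ] ∈ I, X = 'E' })

Items with dot before 'E', with the dot advanced:
  [Y → . E X E] → [Y → E . X E]
Closure of the advanced items:
  [Y → E . X E] has the dot before X: add [X → . num -], [X → . X f X]

GOTO = { [X → . X f X], [X → . num -], [Y → E . X E] }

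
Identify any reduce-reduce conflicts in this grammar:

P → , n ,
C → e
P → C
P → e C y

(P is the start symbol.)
Augment with P' → P and build the canonical LR(0) collection (I0 = CLOSURE({[P' → . P]}), then GOTO on every symbol after a dot until no new states appear). It has 10 states:
  I0: { [C → . e], [P → . , n ,], [P → . C], [P → . e C y], [P' → . P] }  — shift
  I1: { [P → , . n ,] }  — shift
  I2: { [P → C .] }  — reduce
  I3: { [P' → P .] }  — accept
  I4: { [C → . e], [C → e .], [P → e . C y] }  — shift, reduce
  I5: { [P → e C . y] }  — shift
  I6: { [C → e .] }  — reduce
  I7: { [P → e C y .] }  — reduce
  I8: { [P → , n . ,] }  — shift
  I9: { [P → , n , .] }  — reduce

No state contains more than one complete item.

Answer: No reduce-reduce conflicts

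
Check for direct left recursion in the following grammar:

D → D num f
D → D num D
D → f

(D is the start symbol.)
D → D num f: LEFT RECURSIVE (starts with D)
D → D num D: LEFT RECURSIVE (starts with D)
D → f: starts with f

The grammar has direct left recursion on: D.

Answer: Yes, D is left-recursive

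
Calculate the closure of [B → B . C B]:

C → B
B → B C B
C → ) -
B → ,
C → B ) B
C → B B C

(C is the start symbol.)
To compute CLOSURE, for each item [A → α.Bβ] where B is a non-terminal, add [B → .γ] for all productions B → γ; repeat for the newly added items until nothing changes.

Start with: [B → B . C B]
  [B → B . C B] has the dot before C: add [C → . B], [C → . ) -], [C → . B ) B], [C → . B B C]
  [C → . B] has the dot before B: add [B → . B C B], [B → . ,]
No further items can be added.

CLOSURE = { [B → . ,], [B → . B C B], [B → B . C B], [C → . ) -], [C → . B ) B], [C → . B B C], [C → . B] }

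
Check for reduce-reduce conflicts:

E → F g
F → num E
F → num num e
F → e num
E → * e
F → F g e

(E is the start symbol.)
A reduce-reduce conflict occurs when an LR(0) state has two complete items [A → α .] and [B → β .] — both call for a reduction, and with no lookahead the parser cannot choose between them.

Augment with E' → E and build the canonical LR(0) collection (I0 = CLOSURE({[E' → . E]}), then GOTO on every symbol after a dot until no new states appear). It has 13 states:
  I0: { [E → . * e], [E → . F g], [E' → . E], [F → . F g e], [F → . e num], [F → . num E], [F → . num num e] }  — shift
  I1: { [E → * . e] }  — shift
  I2: { [E' → E .] }  — accept
  I3: { [E → F . g], [F → F . g e] }  — shift
  I4: { [F → e . num] }  — shift
  I5: { [E → . * e], [E → . F g], [F → . F g e], [F → . e num], [F → . num E], [F → . num num e], [F → num . E], [F → num . num e] }  — shift
  I6: { [F → num E .] }  — reduce
  I7: { [E → . * e], [E → . F g], [F → . F g e], [F → . e num], [F → . num E], [F → . num num e], [F → num . E], [F → num . num e], [F → num num . e] }  — shift
  I8: { [F → e . num], [F → num num e .] }  — shift, reduce
  I9: { [F → e num .] }  — reduce
  I10: { [E → F g .], [F → F g . e] }  — shift, reduce
  I11: { [F → F g e .] }  — reduce
  I12: { [E → * e .] }  — reduce

No state contains more than one complete item.

Answer: No reduce-reduce conflicts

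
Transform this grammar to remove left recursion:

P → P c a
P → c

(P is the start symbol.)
P is directly left-recursive. The standard transformation for
  A → A α₁ | ... | A α_m | β₁ | ... | β_n
is
  A  → β₁ A' | ... | β_n A'
  A' → α₁ A' | ... | α_m A' | ε

P → c becomes P → c P'
P → P c a becomes P' → c a P'
Add P' → ε

Resulting grammar:
P → c P'
P' → c a P'
P' → ε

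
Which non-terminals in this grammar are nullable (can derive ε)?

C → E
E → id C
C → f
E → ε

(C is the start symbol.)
{ 'C', 'E' }

A non-terminal is nullable if it can derive ε (the empty string): either it has an ε-production, or it has a production whose right-hand side consists entirely of nullable non-terminals.

ε-productions: E → ε
So E is immediately nullable.
C → E: every symbol on the right is nullable, so C is nullable too.
Every non-terminal is now nullable.
Nullable = { 'C', 'E' }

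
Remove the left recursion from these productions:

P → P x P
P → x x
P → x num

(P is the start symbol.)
P is directly left-recursive. The standard transformation for
  A → A α₁ | ... | A α_m | β₁ | ... | β_n
is
  A  → β₁ A' | ... | β_n A'
  A' → α₁ A' | ... | α_m A' | ε

P → x x becomes P → x x P'
P → x num becomes P → x num P'
P → P x P becomes P' → x P P'
Add P' → ε

Resulting grammar:
P → x x P'
P → x num P'
P' → x P P'
P' → ε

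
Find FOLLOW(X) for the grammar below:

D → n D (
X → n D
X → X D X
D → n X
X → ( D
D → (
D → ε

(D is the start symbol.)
{ $, '(', 'n' }

To compute FOLLOW(X), find every occurrence of X on a right-hand side N → α X β: add FIRST(β) \ {ε}, and if β is empty or nullable also add FOLLOW(N). Iterate to a fixed point.

In X → X D X: X is followed by D X, add FIRST(D X) \ {ε} = { '(', 'n' }
In X → X D X: X is at the end; this adds FOLLOW(X) to itself — nothing new
In D → n X: X is at the end, add FOLLOW(D)

The FOLLOW sets referred to above (computed the same way, to a fixed point):
  FOLLOW(D) = { $, '(', 'n' }

Taking the union: FOLLOW(X) = { $, '(', 'n' }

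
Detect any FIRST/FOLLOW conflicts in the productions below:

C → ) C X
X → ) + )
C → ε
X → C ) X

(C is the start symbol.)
Nullable non-terminals: C.

C: nullable alternative(s) C → ε; FOLLOW(C) = { $, ')' }
  C → ) C X: FIRST \ {ε} = { ')' } — overlaps FOLLOW(C) on { ')' }: CONFLICT
  C → ε: FIRST \ {ε} = { } — this is the only nullable alternative, skip

X has no nullable alternative, so no FIRST/FOLLOW check is needed there.

So the grammar has 1 FIRST/FOLLOW conflict (marked CONFLICT above).

Answer: Yes. C → ')' C X with FOLLOW(C) on { ')' }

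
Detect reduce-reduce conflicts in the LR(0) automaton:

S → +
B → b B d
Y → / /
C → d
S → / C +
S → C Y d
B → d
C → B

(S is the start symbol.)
Yes — I7: [B → d .] vs [C → d .]

A reduce-reduce conflict occurs when an LR(0) state has two complete items [A → α .] and [B → β .] — both call for a reduction, and with no lookahead the parser cannot choose between them.

Augment with S' → S and build the canonical LR(0) collection (I0 = CLOSURE({[S' → . S]}), then GOTO on every symbol after a dot until no new states appear). It has 17 states:
  I0: { [B → . b B d], [B → . d], [C → . B], [C → . d], [S → . +], [S → . / C +], [S → . C Y d], [S' → . S] }  — shift
  I1: { [S → + .] }  — reduce
  I2: { [B → . b B d], [B → . d], [C → . B], [C → . d], [S → / . C +] }  — shift
  I3: { [C → B .] }  — reduce
  I4: { [S → C . Y d], [Y → . / /] }  — shift
  I5: { [S' → S .] }  — accept
  I6: { [B → . b B d], [B → . d], [B → b . B d] }  — shift
  I7: { [B → d .], [C → d .] }  — 2 reduces
  I8: { [B → b B . d] }  — shift
  I9: { [B → d .] }  — reduce
  I10: { [B → b B d .] }  — reduce
  I11: { [Y → / . /] }  — shift
  I12: { [S → C Y . d] }  — shift
  I13: { [S → C Y d .] }  — reduce
  I14: { [Y → / / .] }  — reduce
  I15: { [S → / C . +] }  — shift
  I16: { [S → / C + .] }  — reduce

I7 contains complete items [B → d .], [C → d .] — reduce-reduce conflict.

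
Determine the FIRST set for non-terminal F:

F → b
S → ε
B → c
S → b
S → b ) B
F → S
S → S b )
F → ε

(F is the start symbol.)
To compute FIRST(F), examine every production with F on the left-hand side, reading each right-hand side left to right until a non-nullable symbol is reached.

FIRST sets of the other non-terminals involved (by the same procedure, iterated to a fixed point):
  FIRST(S) = { 'b', ε }

From F → b:
  - b is a terminal: add 'b' and stop
From F → S:
  - S is a non-terminal: add FIRST(S) \ {ε} = { 'b' }
    S is nullable and nothing follows, so the whole right-hand side can vanish: ε ∈ FIRST(F)
From F → ε:
  - ε-production, so ε ∈ FIRST(F)

Collecting: FIRST(F) = { 'b', ε }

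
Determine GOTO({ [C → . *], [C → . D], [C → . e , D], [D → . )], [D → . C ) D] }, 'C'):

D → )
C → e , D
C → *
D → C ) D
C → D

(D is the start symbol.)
{ [D → C . ) D] }

GOTO(I, 'C') = CLOSURE({ [A → αX.β] : [A → α.Xβ] ∈ I, X = 'C' })

Items with dot before 'C', with the dot advanced:
  [D → . C ) D] → [D → C . ) D]
Closure adds nothing (no advanced item has the dot before a non-terminal).

GOTO = { [D → C . ) D] }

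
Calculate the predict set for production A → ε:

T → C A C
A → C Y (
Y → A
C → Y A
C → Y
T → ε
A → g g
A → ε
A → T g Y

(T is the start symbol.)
{ $, '(', 'g' }

PREDICT(A → ε) = (FIRST(RHS) \ {ε}) ∪ (FOLLOW(A) if ε ∈ FIRST(RHS), i.e. RHS ⇒* ε)
The right-hand side is ε (FIRST(ε) = { ε }), so the predict set is FOLLOW(A) = { $, '(', 'g' }
PREDICT(A → ε) = { $, '(', 'g' }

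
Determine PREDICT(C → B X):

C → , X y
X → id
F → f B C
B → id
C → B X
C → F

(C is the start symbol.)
{ 'id' }

PREDICT(C → B X) = (FIRST(RHS) \ {ε}) ∪ (FOLLOW(C) if ε ∈ FIRST(RHS), i.e. RHS ⇒* ε)
FIRST(B) = { 'id' }
FIRST(B X) = { 'id' }
ε ∉ FIRST(B X), so FOLLOW(C) is not added.
PREDICT(C → B X) = { 'id' }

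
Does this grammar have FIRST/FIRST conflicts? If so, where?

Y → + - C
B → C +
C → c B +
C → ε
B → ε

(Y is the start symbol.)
A FIRST/FIRST conflict occurs when two productions N → α and N → β for the same non-terminal have FIRST(α) ∩ FIRST(β) ≠ ∅ (with ε ∈ FIRST of a nullable right-hand side, so two nullable alternatives also conflict).

FIRST sets of the non-terminals at (or reachable through a nullable prefix from) the front of some alternative:
  FIRST(C) = { 'c', ε }

Productions for B:
  B → C +: FIRST = { '+', 'c' }
  B → ε: FIRST = { ε }
Productions for C:
  C → c B +: FIRST = { 'c' }
  C → ε: FIRST = { ε }
Y has only one production, so no FIRST/FIRST conflict is possible there.

All alternatives of each non-terminal have pairwise disjoint FIRST sets.

Answer: No FIRST/FIRST conflicts.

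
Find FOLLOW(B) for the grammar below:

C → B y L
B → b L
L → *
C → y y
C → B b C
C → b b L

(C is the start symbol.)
{ 'b', 'y' }

In C → B y L: B is followed by y L, add FIRST(y L) \ {ε} = { 'y' }
In C → B b C: B is followed by b C, add FIRST(b C) \ {ε} = { 'b' }

Taking the union: FOLLOW(B) = { 'b', 'y' }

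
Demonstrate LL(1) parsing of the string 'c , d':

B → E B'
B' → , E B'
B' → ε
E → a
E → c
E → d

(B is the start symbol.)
LL(1) parsing maintains a stack (initially the start symbol over $) and the input. At each step: if the stack top is a terminal, match it against the current input token; if it is a non-terminal N, replace it with the RHS of M[N, lookahead] (the unique production whose predict set contains the lookahead).

Stack is shown with the top on the left.

Stack     Input    Action
-------------------------
B $       c , d $  output B → E B'
E B' $    c , d $  output E → c
c B' $    c , d $  match 'c'
B' $      , d $    output B' → , E B'
, E B' $  , d $    match ','
E B' $    d $      output E → d
d B' $    d $      match 'd'
B' $      $        output B' → ε
$         $        accept

The string is accepted.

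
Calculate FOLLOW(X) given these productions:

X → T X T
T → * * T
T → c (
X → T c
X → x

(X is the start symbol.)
{ $, '*', 'c' }

To compute FOLLOW(X), find every occurrence of X on a right-hand side N → α X β: add FIRST(β) \ {ε}, and if β is empty or nullable also add FOLLOW(N). Iterate to a fixed point.

X is the start symbol, so $ ∈ FOLLOW(X).
In X → T X T: X is followed by T, add FIRST(T) \ {ε} = { '*', 'c' }

Taking the union: FOLLOW(X) = { $, '*', 'c' }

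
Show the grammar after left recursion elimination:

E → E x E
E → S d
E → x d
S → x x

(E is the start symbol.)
E is directly left-recursive. The standard transformation for
  A → A α₁ | ... | A α_m | β₁ | ... | β_n
is
  A  → β₁ A' | ... | β_n A'
  A' → α₁ A' | ... | α_m A' | ε

E → S d becomes E → S d E'
E → x d becomes E → x d E'
E → E x E becomes E' → x E E'
Add E' → ε

Productions for other non-terminals are unchanged:
  S → x x

Resulting grammar:
E → S d E'
E → x d E'
E' → x E E'
E' → ε
S → x x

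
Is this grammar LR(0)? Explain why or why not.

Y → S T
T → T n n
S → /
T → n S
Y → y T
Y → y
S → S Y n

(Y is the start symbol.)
A grammar is LR(0) if no state in the canonical LR(0) collection has:
  - both a shift item (dot before a terminal) and a complete item (shift-reduce conflict), or
  - two or more complete items (reduce-reduce conflict; the accept item [Y' → Y .] counts as a complete item here).

Augment with Y' → Y and build the canonical LR(0) collection (I0 = CLOSURE({[Y' → . Y]}), then GOTO on every symbol after a dot until no new states appear). It has 13 states:
  I0: { [S → . /], [S → . S Y n], [Y → . S T], [Y → . y T], [Y → . y], [Y' → . Y] }  — shift
  I1: { [S → / .] }  — reduce
  I2: { [S → . /], [S → . S Y n], [S → S . Y n], [T → . T n n], [T → . n S], [Y → . S T], [Y → . y T], [Y → . y], [Y → S . T] }  — shift
  I3: { [Y' → Y .] }  — accept
  I4: { [T → . T n n], [T → . n S], [Y → y . T], [Y → y .] }  — shift, reduce
  I5: { [T → T . n n], [Y → y T .] }  — shift, reduce
  I6: { [S → . /], [S → . S Y n], [T → n . S] }  — shift
  I7: { [S → . /], [S → . S Y n], [S → S . Y n], [T → n S .], [Y → . S T], [Y → . y T], [Y → . y] }  — shift, reduce
  I8: { [S → S Y . n] }  — shift
  I9: { [S → S Y n .] }  — reduce
  I10: { [T → T n . n] }  — shift
  I11: { [T → T n n .] }  — reduce
  I12: { [T → T . n n], [Y → S T .] }  — shift, reduce

Conflict in state I4:
  Shift-reduce conflict between [Y → y .] and [T → . n S]
So the grammar is NOT LR(0).

Answer: No. Shift-reduce conflict between [Y → y .] and [T → . n S]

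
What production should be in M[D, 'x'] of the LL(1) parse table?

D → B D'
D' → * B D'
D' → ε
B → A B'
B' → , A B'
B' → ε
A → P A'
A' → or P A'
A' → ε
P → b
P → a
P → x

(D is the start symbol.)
D → B D'

To find M[D, 'x'], we find productions for D where 'x' is in the predict set (PREDICT(N → α) = (FIRST(α) \ {ε}) ∪ (FOLLOW(N) if α ⇒* ε)).

Relevant sets:
  FIRST(B) = { 'a', 'b', 'x' }

D → B D': PREDICT = { 'a', 'b', 'x' }
  'x' is in predict set, so this production goes in M[D, 'x']

M[D, 'x'] = D → B D'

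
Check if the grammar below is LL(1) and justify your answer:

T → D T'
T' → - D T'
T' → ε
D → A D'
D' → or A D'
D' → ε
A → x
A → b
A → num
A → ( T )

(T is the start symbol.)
Relevant sets:
  FOLLOW(T') = { $, ')' }
  FOLLOW(D') = { $, ')', '-' }

For T':
  PREDICT(T' → '-' D T') = { '-' }
  PREDICT(T' → ε) = { $, ')' }
For D':
  PREDICT(D' → or A D') = { 'or' }
  PREDICT(D' → ε) = { $, ')', '-' }
For A:
  PREDICT(A → x) = { 'x' }
  PREDICT(A → b) = { 'b' }
  PREDICT(A → num) = { 'num' }
  PREDICT(A → '(' T ')') = { '(' }
T, D have a single production, so nothing to check there.

All predict sets are disjoint. The grammar IS LL(1).

Answer: Yes, the grammar is LL(1).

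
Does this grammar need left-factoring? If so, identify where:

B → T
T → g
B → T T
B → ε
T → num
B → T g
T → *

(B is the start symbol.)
Left-factoring is needed when two productions for the same non-terminal
share a common prefix on the right-hand side.

Productions for B:
  B → T
  B → T T
  B → ε
  B → T g
Productions for T:
  T → g
  T → num
  T → *

Found common prefix 'T' in productions for B

Answer: Yes, B has productions with common prefix 'T'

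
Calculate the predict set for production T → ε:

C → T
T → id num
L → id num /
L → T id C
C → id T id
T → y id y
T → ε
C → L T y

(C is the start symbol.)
PREDICT(T → ε) = (FIRST(RHS) \ {ε}) ∪ (FOLLOW(T) if ε ∈ FIRST(RHS), i.e. RHS ⇒* ε)
The right-hand side is ε (FIRST(ε) = { ε }), so the predict set is FOLLOW(T) = { $, 'id', 'y' }
PREDICT(T → ε) = { $, 'id', 'y' }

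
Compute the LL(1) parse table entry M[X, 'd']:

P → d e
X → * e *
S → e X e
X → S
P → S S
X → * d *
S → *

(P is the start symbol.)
To find M[X, 'd'], we find productions for X where 'd' is in the predict set (PREDICT(N → α) = (FIRST(α) \ {ε}) ∪ (FOLLOW(N) if α ⇒* ε)).

Relevant sets:
  FIRST(S) = { '*', 'e' }

X → * e *: PREDICT = { '*' }
X → S: PREDICT = { '*', 'e' }
X → * d *: PREDICT = { '*' }

M[X, 'd'] is empty (no production applies)

Answer: Empty (error entry)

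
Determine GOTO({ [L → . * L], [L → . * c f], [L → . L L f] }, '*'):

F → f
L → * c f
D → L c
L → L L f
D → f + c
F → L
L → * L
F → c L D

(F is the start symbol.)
GOTO(I, '*') = CLOSURE({ [A → αX.β] : [A → α.Xβ] ∈ I, X = '*' })

Items with dot before '*', with the dot advanced:
  [L → . * L] → [L → * . L]
  [L → . * c f] → [L → * . c f]
Closure of the advanced items:
  [L → * . L] has the dot before L: add [L → . * c f], [L → . L L f], [L → . * L]

GOTO = { [L → * . L], [L → * . c f], [L → . * L], [L → . * c f], [L → . L L f] }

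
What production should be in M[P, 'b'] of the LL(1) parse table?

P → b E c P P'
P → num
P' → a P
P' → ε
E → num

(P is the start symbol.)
To find M[P, 'b'], we find productions for P where 'b' is in the predict set (PREDICT(N → α) = (FIRST(α) \ {ε}) ∪ (FOLLOW(N) if α ⇒* ε)).

P → b E c P P': PREDICT = { 'b' }
  'b' is in predict set, so this production goes in M[P, 'b']
P → num: PREDICT = { 'num' }

M[P, 'b'] = P → b E c P P'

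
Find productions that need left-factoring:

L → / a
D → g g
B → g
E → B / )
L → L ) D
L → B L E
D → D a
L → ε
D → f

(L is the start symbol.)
Left-factoring is needed when two productions for the same non-terminal
share a common prefix on the right-hand side.

Productions for L:
  L → / a
  L → L ) D
  L → B L E
  L → ε
Productions for D:
  D → g g
  D → D a
  D → f

No common prefixes found.

Answer: No, left-factoring is not needed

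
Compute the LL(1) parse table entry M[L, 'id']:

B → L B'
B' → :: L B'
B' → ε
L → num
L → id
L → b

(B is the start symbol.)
To find M[L, 'id'], we find productions for L where 'id' is in the predict set (PREDICT(N → α) = (FIRST(α) \ {ε}) ∪ (FOLLOW(N) if α ⇒* ε)).

L → num: PREDICT = { 'num' }
L → id: PREDICT = { 'id' }
  'id' is in predict set, so this production goes in M[L, 'id']
L → b: PREDICT = { 'b' }

M[L, 'id'] = L → id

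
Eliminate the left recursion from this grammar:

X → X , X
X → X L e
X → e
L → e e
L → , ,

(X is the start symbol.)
X → e X'
X' → , X X'
X' → L e X'
X' → ε
L → e e
L → , ,

X is directly left-recursive. The standard transformation for
  A → A α₁ | ... | A α_m | β₁ | ... | β_n
is
  A  → β₁ A' | ... | β_n A'
  A' → α₁ A' | ... | α_m A' | ε

X → e becomes X → e X'
X → X , X becomes X' → , X X'
X → X L e becomes X' → L e X'
Add X' → ε

Productions for other non-terminals are unchanged:
  L → e e
  L → , ,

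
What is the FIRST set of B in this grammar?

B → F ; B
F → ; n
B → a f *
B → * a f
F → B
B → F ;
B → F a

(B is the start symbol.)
{ '*', ';', 'a' }

To compute FIRST(B), examine every production with B on the left-hand side, reading each right-hand side left to right until a non-nullable symbol is reached.

FIRST sets of the other non-terminals involved (by the same procedure, iterated to a fixed point):
  FIRST(F) = { '*', ';', 'a' }

From B → F ; B:
  - F is a non-terminal: add FIRST(F) \ {ε} = { '*', ';', 'a' }
    F is not nullable, so stop
From B → a f *:
  - a is a terminal: add 'a' and stop
From B → * a f:
  - '*' is a terminal: add '*' and stop
From B → F ;:
  - F is a non-terminal: add FIRST(F) \ {ε} = { '*', ';', 'a' }
    F is not nullable, so stop
From B → F a:
  - F is a non-terminal: add FIRST(F) \ {ε} = { '*', ';', 'a' }
    F is not nullable, so stop

Collecting: FIRST(B) = { '*', ';', 'a' }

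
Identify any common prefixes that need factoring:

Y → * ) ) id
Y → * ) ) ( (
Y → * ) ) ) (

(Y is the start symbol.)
Left-factoring is needed when two productions for the same non-terminal
share a common prefix on the right-hand side.

Productions for Y:
  Y → * ) ) id
  Y → * ) ) ( (
  Y → * ) ) ) (

Found common prefix '* ) )' in productions for Y

Answer: Yes, Y has productions with common prefix '* ) )'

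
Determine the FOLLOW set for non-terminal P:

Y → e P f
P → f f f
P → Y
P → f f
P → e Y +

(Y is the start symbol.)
{ 'f' }

To compute FOLLOW(P), find every occurrence of P on a right-hand side N → α P β: add FIRST(β) \ {ε}, and if β is empty or nullable also add FOLLOW(N). Iterate to a fixed point.

In Y → e P f: P is followed by f, add FIRST(f) \ {ε} = { 'f' }

Taking the union: FOLLOW(P) = { 'f' }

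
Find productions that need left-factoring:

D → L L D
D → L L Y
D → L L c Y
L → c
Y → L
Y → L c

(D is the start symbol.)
Left-factoring is needed when two productions for the same non-terminal
share a common prefix on the right-hand side.

Productions for D:
  D → L L D
  D → L L Y
  D → L L c Y
Productions for Y:
  Y → L
  Y → L c

Found common prefix 'L L' in productions for D
Found common prefix 'L' in productions for Y

Answer: Yes, D has productions with common prefix 'L L'; Y has productions with common prefix 'L'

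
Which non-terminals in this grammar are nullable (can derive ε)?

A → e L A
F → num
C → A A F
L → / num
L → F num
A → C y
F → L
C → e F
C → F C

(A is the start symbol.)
None

There are no ε-productions, so no non-terminal can derive ε.
No non-terminals are nullable.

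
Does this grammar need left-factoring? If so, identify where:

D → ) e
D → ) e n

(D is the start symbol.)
Yes, D has productions with common prefix ') e'

Left-factoring is needed when two productions for the same non-terminal
share a common prefix on the right-hand side.

Productions for D:
  D → ) e
  D → ) e n

Found common prefix ') e' in productions for D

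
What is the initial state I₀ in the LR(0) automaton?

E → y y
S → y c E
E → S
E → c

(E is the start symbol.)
First, augment the grammar with E' → E
I₀ = CLOSURE({ [E' → . E] }):
  [E' → . E] has the dot before E: add [E → . y y], [E → . S], [E → . c]
  [E → . S] has the dot before S: add [S → . y c E]
No further items can be added.

I₀ = { [E → . S], [E → . c], [E → . y y], [E' → . E], [S → . y c E] }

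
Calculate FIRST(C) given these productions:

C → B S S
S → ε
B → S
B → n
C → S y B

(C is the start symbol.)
FIRST sets of the other non-terminals involved (by the same procedure, iterated to a fixed point):
  FIRST(B) = { 'n', ε }
  FIRST(S) = { ε }

From C → B S S:
  - B is a non-terminal: add FIRST(B) \ {ε} = { 'n' }
    B is nullable, so continue to the next symbol
  - S is a non-terminal: add FIRST(S) \ {ε} = { }
    S is nullable, so continue to the next symbol
  - S is a non-terminal: add FIRST(S) \ {ε} = { }
    S is nullable and nothing follows, so the whole right-hand side can vanish: ε ∈ FIRST(C)
From C → S y B:
  - S is a non-terminal: add FIRST(S) \ {ε} = { }
    S is nullable, so continue to the next symbol
  - y is a terminal: add 'y' and stop

Collecting: FIRST(C) = { 'n', 'y', ε }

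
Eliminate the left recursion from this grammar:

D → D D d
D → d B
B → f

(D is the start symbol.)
D is directly left-recursive. The standard transformation for
  A → A α₁ | ... | A α_m | β₁ | ... | β_n
is
  A  → β₁ A' | ... | β_n A'
  A' → α₁ A' | ... | α_m A' | ε

D → d B becomes D → d B D'
D → D D d becomes D' → D d D'
Add D' → ε

Productions for other non-terminals are unchanged:
  B → f

Resulting grammar:
D → d B D'
D' → D d D'
D' → ε
B → f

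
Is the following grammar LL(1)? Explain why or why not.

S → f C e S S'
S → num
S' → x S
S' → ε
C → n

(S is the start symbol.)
No. Predict set conflict for S': { 'x' }

Relevant sets:
  FOLLOW(S') = { $, 'x' }

For S:
  PREDICT(S → f C e S S') = { 'f' }
  PREDICT(S → num) = { 'num' }
For S':
  PREDICT(S' → x S) = { 'x' }
  PREDICT(S' → ε) = { $, 'x' }
C has a single production, so nothing to check there.

Conflict found: Predict set conflict for S': { 'x' }
The grammar is NOT LL(1).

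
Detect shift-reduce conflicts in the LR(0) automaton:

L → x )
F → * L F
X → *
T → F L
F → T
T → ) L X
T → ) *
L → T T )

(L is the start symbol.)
Yes — I5: [F → T .] vs [F → . * L F]; I8: [F → T .] vs [L → T T . )]; I12: [F → * L F .] vs [F → . * L F]; I14: [T → ) * .] vs [F → . * L F]

Augment with L' → L and build the canonical LR(0) collection (I0 = CLOSURE({[L' → . L]}), then GOTO on every symbol after a dot until no new states appear). It has 18 states:
  I0: { [F → . * L F], [F → . T], [L → . T T )], [L → . x )], [L' → . L], [T → . ) *], [T → . ) L X], [T → . F L] }  — shift
  I1: { [F → . * L F], [F → . T], [L → . T T )], [L → . x )], [T → ) . *], [T → ) . L X], [T → . ) *], [T → . ) L X], [T → . F L] }  — shift
  I2: { [F → * . L F], [F → . * L F], [F → . T], [L → . T T )], [L → . x )], [T → . ) *], [T → . ) L X], [T → . F L] }  — shift
  I3: { [F → . * L F], [F → . T], [L → . T T )], [L → . x )], [T → . ) *], [T → . ) L X], [T → . F L], [T → F . L] }  — shift
  I4: { [L' → L .] }  — accept
  I5: { [F → . * L F], [F → . T], [F → T .], [L → T . T )], [T → . ) *], [T → . ) L X], [T → . F L] }  — shift, reduce
  I6: { [L → x . )] }  — shift
  I7: { [L → x ) .] }  — reduce
  I8: { [F → T .], [L → T T . )] }  — shift, reduce
  I9: { [L → T T ) .] }  — reduce
  I10: { [T → F L .] }  — reduce
  I11: { [F → * L . F], [F → . * L F], [F → . T], [T → . ) *], [T → . ) L X], [T → . F L] }  — shift
  I12: { [F → * L F .], [F → . * L F], [F → . T], [L → . T T )], [L → . x )], [T → . ) *], [T → . ) L X], [T → . F L], [T → F . L] }  — shift, reduce
  I13: { [F → T .] }  — reduce
  I14: { [F → * . L F], [F → . * L F], [F → . T], [L → . T T )], [L → . x )], [T → ) * .], [T → . ) *], [T → . ) L X], [T → . F L] }  — shift, reduce
  I15: { [T → ) L . X], [X → . *] }  — shift
  I16: { [X → * .] }  — reduce
  I17: { [T → ) L X .] }  — reduce

I5 contains reduce item [F → T .] and shift items [F → . * L F], [T → . ) *], [T → . ) L X] — shift-reduce conflict.
I8 contains reduce item [F → T .] and shift item [L → T T . )] — shift-reduce conflict.
I12 contains reduce item [F → * L F .] and shift items [F → . * L F], [L → . x )], [T → . ) *], [T → . ) L X] — shift-reduce conflict.
I14 contains reduce item [T → ) * .] and shift items [F → . * L F], [L → . x )], [T → . ) *], [T → . ) L X] — shift-reduce conflict.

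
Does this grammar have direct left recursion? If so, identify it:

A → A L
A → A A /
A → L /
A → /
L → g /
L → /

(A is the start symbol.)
Yes, A is left-recursive

Direct left recursion occurs when N → N α for some non-terminal N (the right-hand side begins with the left-hand side itself).

A → A L: LEFT RECURSIVE (starts with A)
A → A A /: LEFT RECURSIVE (starts with A)
A → L /: starts with L
A → /: starts with '/'
L → g /: starts with g
L → /: starts with '/'

The grammar has direct left recursion on: A.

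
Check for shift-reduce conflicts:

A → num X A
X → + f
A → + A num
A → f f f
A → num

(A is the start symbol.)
Yes — I4: [A → num .] vs [X → . + f]

A shift-reduce conflict occurs when an LR(0) state has both:
  - a complete (reduce) item [A → α .] (dot at the end), and
  - a shift item [B → β . c γ] (dot before a terminal).

Augment with A' → A and build the canonical LR(0) collection (I0 = CLOSURE({[A' → . A]}), then GOTO on every symbol after a dot until no new states appear). It has 13 states:
  I0: { [A → . + A num], [A → . f f f], [A → . num X A], [A → . num], [A' → . A] }  — shift
  I1: { [A → + . A num], [A → . + A num], [A → . f f f], [A → . num X A], [A → . num] }  — shift
  I2: { [A' → A .] }  — accept
  I3: { [A → f . f f] }  — shift
  I4: { [A → num . X A], [A → num .], [X → . + f] }  — shift, reduce
  I5: { [X → + . f] }  — shift
  I6: { [A → . + A num], [A → . f f f], [A → . num X A], [A → . num], [A → num X . A] }  — shift
  I7: { [A → num X A .] }  — reduce
  I8: { [X → + f .] }  — reduce
  I9: { [A → f f . f] }  — shift
  I10: { [A → f f f .] }  — reduce
  I11: { [A → + A . num] }  — shift
  I12: { [A → + A num .] }  — reduce

I4 contains reduce item [A → num .] and shift item [X → . + f] — shift-reduce conflict.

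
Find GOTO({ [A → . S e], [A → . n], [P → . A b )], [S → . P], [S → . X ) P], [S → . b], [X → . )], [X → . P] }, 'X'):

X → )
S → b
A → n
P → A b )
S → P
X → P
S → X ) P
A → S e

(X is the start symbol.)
{ [S → X . ) P] }

GOTO(I, 'X') = CLOSURE({ [A → αX.β] : [A → α.Xβ] ∈ I, X = 'X' })

Items with dot before 'X', with the dot advanced:
  [S → . X ) P] → [S → X . ) P]
Closure adds nothing (no advanced item has the dot before a non-terminal).

GOTO = { [S → X . ) P] }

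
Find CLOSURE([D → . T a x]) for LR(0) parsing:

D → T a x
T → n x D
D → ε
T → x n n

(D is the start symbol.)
To compute CLOSURE, for each item [A → α.Bβ] where B is a non-terminal, add [B → .γ] for all productions B → γ; repeat for the newly added items until nothing changes.

Start with: [D → . T a x]
  [D → . T a x] has the dot before T: add [T → . n x D], [T → . x n n]
No further items can be added.

CLOSURE = { [D → . T a x], [T → . n x D], [T → . x n n] }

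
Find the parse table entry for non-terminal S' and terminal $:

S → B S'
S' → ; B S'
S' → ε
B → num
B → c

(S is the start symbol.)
To find M[S', $], we find productions for S' where $ is in the predict set (PREDICT(N → α) = (FIRST(α) \ {ε}) ∪ (FOLLOW(N) if α ⇒* ε)).

Relevant sets:
  FOLLOW(S') = { $ }

S' → ; B S': PREDICT = { ';' }
S' → ε: PREDICT = { $ }
  $ is in predict set, so this production goes in M[S', $]

M[S', $] = S' → ε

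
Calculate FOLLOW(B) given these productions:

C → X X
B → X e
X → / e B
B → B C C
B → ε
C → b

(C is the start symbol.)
{ $, '/', 'b', 'e' }

To compute FOLLOW(B), find every occurrence of B on a right-hand side N → α B β: add FIRST(β) \ {ε}, and if β is empty or nullable also add FOLLOW(N). Iterate to a fixed point.

In X → / e B: B is at the end, add FOLLOW(X)
In B → B C C: B is followed by C C, add FIRST(C C) \ {ε} = { '/', 'b' }

The FOLLOW sets referred to above (computed the same way, to a fixed point):
  FOLLOW(X) = { $, '/', 'b', 'e' }

Taking the union: FOLLOW(B) = { $, '/', 'b', 'e' }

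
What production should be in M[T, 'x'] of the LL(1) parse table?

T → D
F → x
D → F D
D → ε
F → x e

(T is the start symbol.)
T → D

To find M[T, 'x'], we find productions for T where 'x' is in the predict set (PREDICT(N → α) = (FIRST(α) \ {ε}) ∪ (FOLLOW(N) if α ⇒* ε)).

Relevant sets:
  FIRST(D) = { 'x', ε }
  FOLLOW(T) = { $ }

T → D: PREDICT = { $, 'x' }
  'x' is in predict set, so this production goes in M[T, 'x']

M[T, 'x'] = T → D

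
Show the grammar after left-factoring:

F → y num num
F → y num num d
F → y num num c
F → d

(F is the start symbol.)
Left-factoring transforms A → αβ₁ | αβ₂ into A → αA' and A' → β₁ | β₂
(α is the longest common prefix among the alternatives). Repeat until
no nonterminal has two alternatives with a common prefix.

Round 1: F has alternatives sharing prefix 'y num num'. Introduce F': F → y num num F'
  Add: F' → ε
  Add: F' → d
  Add: F' → c

No remaining common prefixes — done.

Resulting grammar:
F → y num num F'
F' → ε
F' → d
F' → c
F → d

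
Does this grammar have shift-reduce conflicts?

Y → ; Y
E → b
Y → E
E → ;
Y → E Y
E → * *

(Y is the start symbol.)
Yes — I2: [E → ; .] vs [E → . * *]; I3: [Y → E .] vs [E → . * *]

A shift-reduce conflict occurs when an LR(0) state has both:
  - a complete (reduce) item [A → α .] (dot at the end), and
  - a shift item [B → β . c γ] (dot before a terminal).

Augment with Y' → Y and build the canonical LR(0) collection (I0 = CLOSURE({[Y' → . Y]}), then GOTO on every symbol after a dot until no new states appear). It has 9 states:
  I0: { [E → . * *], [E → . ;], [E → . b], [Y → . ; Y], [Y → . E Y], [Y → . E], [Y' → . Y] }  — shift
  I1: { [E → * . *] }  — shift
  I2: { [E → . * *], [E → . ;], [E → . b], [E → ; .], [Y → . ; Y], [Y → . E Y], [Y → . E], [Y → ; . Y] }  — shift, reduce
  I3: { [E → . * *], [E → . ;], [E → . b], [Y → . ; Y], [Y → . E Y], [Y → . E], [Y → E . Y], [Y → E .] }  — shift, reduce
  I4: { [Y' → Y .] }  — accept
  I5: { [E → b .] }  — reduce
  I6: { [Y → E Y .] }  — reduce
  I7: { [Y → ; Y .] }  — reduce
  I8: { [E → * * .] }  — reduce

I2 contains reduce item [E → ; .] and shift items [E → . * *], [E → . ;], [E → . b], [Y → . ; Y] — shift-reduce conflict.
I3 contains reduce item [Y → E .] and shift items [E → . * *], [E → . ;], [E → . b], [Y → . ; Y] — shift-reduce conflict.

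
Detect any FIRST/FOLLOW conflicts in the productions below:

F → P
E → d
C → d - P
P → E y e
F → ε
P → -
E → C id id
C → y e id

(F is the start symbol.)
Nullable non-terminals: F.
FIRST sets used below: FIRST(P) = { '-', 'd', 'y' }

F: nullable alternative(s) F → ε; FOLLOW(F) = { $ }
  F → P: FIRST \ {ε} = { '-', 'd', 'y' } — disjoint from FOLLOW(F)
  F → ε: FIRST \ {ε} = { } — this is the only nullable alternative, skip

C, E, P have no nullable alternative, so no FIRST/FOLLOW check is needed there.

No FIRST/FOLLOW conflicts found.

Answer: No FIRST/FOLLOW conflicts.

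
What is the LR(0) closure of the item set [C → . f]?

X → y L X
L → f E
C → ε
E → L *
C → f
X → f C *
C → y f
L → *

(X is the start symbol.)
{ [C → . f] }

To compute CLOSURE, for each item [A → α.Bβ] where B is a non-terminal, add [B → .γ] for all productions B → γ; repeat for the newly added items until nothing changes.

Start with: [C → . f]
The dot precedes the terminal f, so nothing is added.

CLOSURE = { [C → . f] }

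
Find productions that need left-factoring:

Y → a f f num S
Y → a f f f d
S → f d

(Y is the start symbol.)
Left-factoring is needed when two productions for the same non-terminal
share a common prefix on the right-hand side.

Productions for Y:
  Y → a f f num S
  Y → a f f f d

Found common prefix 'a f f' in productions for Y

Answer: Yes, Y has productions with common prefix 'a f f'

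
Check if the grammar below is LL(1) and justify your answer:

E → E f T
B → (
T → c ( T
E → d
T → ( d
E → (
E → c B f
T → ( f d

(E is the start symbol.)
No. Predict set conflict for E: { 'd' }

Relevant sets:
  FIRST(E) = { '(', 'c', 'd' }

For E:
  PREDICT(E → E f T) = { '(', 'c', 'd' }
  PREDICT(E → d) = { 'd' }
  PREDICT(E → '(') = { '(' }
  PREDICT(E → c B f) = { 'c' }
For T:
  PREDICT(T → c '(' T) = { 'c' }
  PREDICT(T → '(' d) = { '(' }
  PREDICT(T → '(' f d) = { '(' }
B has a single production, so nothing to check there.

Conflict found: Predict set conflict for E: { 'd' }
The grammar is NOT LL(1).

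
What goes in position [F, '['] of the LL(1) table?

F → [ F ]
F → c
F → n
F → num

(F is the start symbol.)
To find M[F, '['], we find productions for F where '[' is in the predict set (PREDICT(N → α) = (FIRST(α) \ {ε}) ∪ (FOLLOW(N) if α ⇒* ε)).

F → [ F ]: PREDICT = { '[' }
  '[' is in predict set, so this production goes in M[F, '[']
F → c: PREDICT = { 'c' }
F → n: PREDICT = { 'n' }
F → num: PREDICT = { 'num' }

M[F, '['] = F → [ F ]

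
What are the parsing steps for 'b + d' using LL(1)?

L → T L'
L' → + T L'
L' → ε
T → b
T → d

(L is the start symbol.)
Stack is shown with the top on the left.

Stack     Input    Action
-------------------------
L $       b + d $  output L → T L'
T L' $    b + d $  output T → b
b L' $    b + d $  match 'b'
L' $      + d $    output L' → + T L'
+ T L' $  + d $    match '+'
T L' $    d $      output T → d
d L' $    d $      match 'd'
L' $      $        output L' → ε
$         $        accept

The string is accepted.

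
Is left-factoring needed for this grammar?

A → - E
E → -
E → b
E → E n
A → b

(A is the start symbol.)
No, left-factoring is not needed

Left-factoring is needed when two productions for the same non-terminal
share a common prefix on the right-hand side.

Productions for A:
  A → - E
  A → b
Productions for E:
  E → -
  E → b
  E → E n

No common prefixes found.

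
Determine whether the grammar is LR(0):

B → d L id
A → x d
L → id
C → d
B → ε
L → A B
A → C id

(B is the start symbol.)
Augment with B' → B and build the canonical LR(0) collection (I0 = CLOSURE({[B' → . B]}), then GOTO on every symbol after a dot until no new states appear). It has 13 states:
  I0: { [B → . d L id], [B → .], [B' → . B] }  — shift, reduce
  I1: { [B' → B .] }  — accept
  I2: { [A → . C id], [A → . x d], [B → d . L id], [C → . d], [L → . A B], [L → . id] }  — shift
  I3: { [B → . d L id], [B → .], [L → A . B] }  — shift, reduce
  I4: { [A → C . id] }  — shift
  I5: { [B → d L . id] }  — shift
  I6: { [C → d .] }  — reduce
  I7: { [L → id .] }  — reduce
  I8: { [A → x . d] }  — shift
  I9: { [A → x d .] }  — reduce
  I10: { [B → d L id .] }  — reduce
  I11: { [A → C id .] }  — reduce
  I12: { [L → A B .] }  — reduce

Conflict in state I0:
  Shift-reduce conflict between [B → .] and [B → . d L id]
So the grammar is NOT LR(0).

Answer: No. Shift-reduce conflict between [B → .] and [B → . d L id]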